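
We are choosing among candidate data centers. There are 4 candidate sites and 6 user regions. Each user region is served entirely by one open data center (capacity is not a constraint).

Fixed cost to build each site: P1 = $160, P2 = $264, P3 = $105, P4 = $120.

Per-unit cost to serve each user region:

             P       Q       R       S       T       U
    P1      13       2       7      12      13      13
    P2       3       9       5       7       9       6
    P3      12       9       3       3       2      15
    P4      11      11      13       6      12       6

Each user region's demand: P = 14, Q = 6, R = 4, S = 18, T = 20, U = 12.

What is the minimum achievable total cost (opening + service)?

For any fixed open set, each user region goes to its cheapest open site; total = fixed + service.
{P3, P4}: P→P4 11·14=154, Q→P3 9·6=54, R→P3 3·4=12, S→P3 3·18=54, T→P3 2·20=40, U→P4 6·12=72. Service 386; fixed 225; total 611.
{P3}: service 508 + fixed 105 = 613
{P2, P3}: P→P2 3·14=42, Q→P2 9·6=54, R→P3 3·4=12, S→P3 3·18=54, T→P3 2·20=40, U→P2 6·12=72. Service 274; fixed 369; total 643.
{P1, P2, P3, P4}: service 232 + fixed 649 = 881
(All 15 nonempty subsets were checked; P3 and P4 is lowest.)

Minimum total cost: 611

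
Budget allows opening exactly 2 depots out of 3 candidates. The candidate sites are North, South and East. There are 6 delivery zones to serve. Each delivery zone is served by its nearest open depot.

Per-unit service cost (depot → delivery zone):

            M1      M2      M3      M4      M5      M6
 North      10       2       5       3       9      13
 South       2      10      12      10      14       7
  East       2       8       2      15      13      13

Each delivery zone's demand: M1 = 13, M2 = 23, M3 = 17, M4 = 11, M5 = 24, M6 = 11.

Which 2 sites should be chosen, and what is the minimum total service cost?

With exactly 2 open, each delivery zone uses its cheapest among the chosen.
{North, South}: M1→South 2·13=26, M2→North 2·23=46, M3→North 5·17=85, M4→North 3·11=33, M5→North 9·24=216, M6→South 7·11=77. Service cost 483.
{North, East}: service cost 498
{South, East}: service cost 743
Among all 3 size-2 choices, {North, South} is lowest.

Choose North and South; total service cost 483.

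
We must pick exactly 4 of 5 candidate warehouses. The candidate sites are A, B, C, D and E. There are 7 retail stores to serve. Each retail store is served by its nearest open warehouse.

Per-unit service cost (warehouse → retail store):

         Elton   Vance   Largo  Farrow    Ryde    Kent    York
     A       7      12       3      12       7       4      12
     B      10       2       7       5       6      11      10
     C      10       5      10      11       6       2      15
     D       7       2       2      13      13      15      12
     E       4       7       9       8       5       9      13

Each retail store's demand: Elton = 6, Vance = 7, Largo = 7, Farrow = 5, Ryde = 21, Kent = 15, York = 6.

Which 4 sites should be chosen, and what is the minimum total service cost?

With exactly 4 open, each retail store uses its cheapest among the chosen.
{B, C, D, E}: Elton→E 4·6=24, Vance→B 2·7=14, Largo→D 2·7=14, Farrow→B 5·5=25, Ryde→E 5·21=105, Kent→C 2·15=30, York→B 10·6=60. Service cost 272.
{A, B, C, E}: service cost 279
{A, C, D, E}: service cost 299
Among all 5 size-4 choices, {B, C, D, E} is lowest.

Choose B, C, D and E; total service cost 272.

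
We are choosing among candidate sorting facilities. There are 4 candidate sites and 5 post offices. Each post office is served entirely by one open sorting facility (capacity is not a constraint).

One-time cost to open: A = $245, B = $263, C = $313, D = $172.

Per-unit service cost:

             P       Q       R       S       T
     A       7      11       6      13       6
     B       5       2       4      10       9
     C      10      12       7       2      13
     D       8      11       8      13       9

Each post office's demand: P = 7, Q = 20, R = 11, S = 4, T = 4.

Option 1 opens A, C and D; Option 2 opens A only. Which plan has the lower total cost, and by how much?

Option 2 is cheaper by 441.

Option 1: {A, C, D}: P→A 7·7=49, Q→A 11·20=220, R→A 6·11=66, S→C 2·4=8, T→A 6·4=24. Service 367; fixed 730; total 1097.
Option 2: {A}: P→A 7·7=49, Q→A 11·20=220, R→A 6·11=66, S→A 13·4=52, T→A 6·4=24. Service 411; fixed 245; total 656.
Difference: |1097 − 656| = 441.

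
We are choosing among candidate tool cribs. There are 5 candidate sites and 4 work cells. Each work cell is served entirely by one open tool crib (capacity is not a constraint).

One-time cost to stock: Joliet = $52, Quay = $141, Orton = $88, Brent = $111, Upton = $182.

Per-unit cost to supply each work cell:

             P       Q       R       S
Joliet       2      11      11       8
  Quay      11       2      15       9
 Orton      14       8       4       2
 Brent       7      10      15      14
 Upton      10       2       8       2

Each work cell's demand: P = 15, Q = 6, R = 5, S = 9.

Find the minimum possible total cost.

For any fixed open set, each work cell goes to its cheapest open site; total = fixed + service.
{Joliet, Orton}: P→Joliet 2·15=30, Q→Orton 8·6=48, R→Orton 4·5=20, S→Orton 2·9=18. Service 116; fixed 140; total 256.
{Joliet}: service 223 + fixed 52 = 275
{Joliet, Upton}: P→Joliet 2·15=30, Q→Upton 2·6=12, R→Upton 8·5=40, S→Upton 2·9=18. Service 100; fixed 234; total 334.
{Joliet, Quay, Orton, Brent, Upton}: P→Joliet 2·15=30, Q→Quay 2·6=12, R→Orton 4·5=20, S→Orton 2·9=18. Service 80; fixed 574; total 654.
No other subset beats 256.

Minimum total cost: 256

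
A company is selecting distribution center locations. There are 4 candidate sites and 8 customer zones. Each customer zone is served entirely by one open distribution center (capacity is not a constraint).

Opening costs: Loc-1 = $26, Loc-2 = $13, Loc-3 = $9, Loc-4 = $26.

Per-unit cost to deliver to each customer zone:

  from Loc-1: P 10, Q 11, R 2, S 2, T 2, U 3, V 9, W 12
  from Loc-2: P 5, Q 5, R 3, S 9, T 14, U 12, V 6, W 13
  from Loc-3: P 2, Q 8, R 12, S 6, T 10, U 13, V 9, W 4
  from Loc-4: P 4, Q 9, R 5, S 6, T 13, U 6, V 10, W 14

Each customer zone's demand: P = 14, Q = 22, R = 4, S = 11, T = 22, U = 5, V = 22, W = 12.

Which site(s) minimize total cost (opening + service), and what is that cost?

For any fixed open set, each customer zone goes to its cheapest open site; total = fixed + service.
{Loc-1, Loc-2, Loc-3}: P→Loc-3 2·14=28, Q→Loc-2 5·22=110, R→Loc-1 2·4=8, S→Loc-1 2·11=22, T→Loc-1 2·22=44, U→Loc-1 3·5=15, V→Loc-2 6·22=132, W→Loc-3 4·12=48. Service 407; fixed 48; total 455.
{Loc-1, Loc-2, Loc-3, Loc-4}: P→Loc-3 2·14=28, Q→Loc-2 5·22=110, R→Loc-1 2·4=8, S→Loc-1 2·11=22, T→Loc-1 2·22=44, U→Loc-1 3·5=15, V→Loc-2 6·22=132, W→Loc-3 4·12=48. Service 407; fixed 74; total 481.
{Loc-1, Loc-3}: service 539 + fixed 35 = 574
{Loc-3}: P→Loc-3 2·14=28, Q→Loc-3 8·22=176, R→Loc-3 12·4=48, S→Loc-3 6·11=66, T→Loc-3 10·22=220, U→Loc-3 13·5=65, V→Loc-3 9·22=198, W→Loc-3 4·12=48. Service 849; fixed 9; total 858.
No other subset beats 455.

Open Loc-1, Loc-2 and Loc-3; minimum total cost 455.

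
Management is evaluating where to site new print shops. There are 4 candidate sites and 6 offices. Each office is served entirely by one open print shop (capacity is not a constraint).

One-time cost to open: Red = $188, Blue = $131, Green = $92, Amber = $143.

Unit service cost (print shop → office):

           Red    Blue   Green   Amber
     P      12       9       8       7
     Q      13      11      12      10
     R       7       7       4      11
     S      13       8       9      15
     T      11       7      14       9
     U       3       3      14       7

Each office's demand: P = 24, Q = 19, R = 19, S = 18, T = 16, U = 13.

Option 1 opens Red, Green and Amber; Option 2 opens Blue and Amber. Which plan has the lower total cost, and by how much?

Option 2 is cheaper by 142.

Option 1: {Red, Green, Amber}: P→Amber 7·24=168, Q→Amber 10·19=190, R→Green 4·19=76, S→Green 9·18=162, T→Amber 9·16=144, U→Red 3·13=39. Service 779; fixed 423; total 1202.
Option 2: {Blue, Amber}: P→Amber 7·24=168, Q→Amber 10·19=190, R→Blue 7·19=133, S→Blue 8·18=144, T→Blue 7·16=112, U→Blue 3·13=39. Service 786; fixed 274; total 1060.
Difference: |1202 − 1060| = 142.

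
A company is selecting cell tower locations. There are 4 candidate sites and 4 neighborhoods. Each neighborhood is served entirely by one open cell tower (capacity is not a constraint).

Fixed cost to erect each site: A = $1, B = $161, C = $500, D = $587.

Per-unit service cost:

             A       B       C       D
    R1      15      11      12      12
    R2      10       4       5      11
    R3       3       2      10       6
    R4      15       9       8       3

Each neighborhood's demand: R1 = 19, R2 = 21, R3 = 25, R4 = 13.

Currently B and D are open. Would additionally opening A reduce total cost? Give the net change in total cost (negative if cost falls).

No — net change +1 (cost rises by 1).

Current service cost with {B, D}: 382.
Adding A: each neighborhood re-picks its cheapest; new service cost 382, saving 0.
Extra fixed cost: 1. Net change = 1 − 0 = 1.
(Totals: 1130 → 1131.)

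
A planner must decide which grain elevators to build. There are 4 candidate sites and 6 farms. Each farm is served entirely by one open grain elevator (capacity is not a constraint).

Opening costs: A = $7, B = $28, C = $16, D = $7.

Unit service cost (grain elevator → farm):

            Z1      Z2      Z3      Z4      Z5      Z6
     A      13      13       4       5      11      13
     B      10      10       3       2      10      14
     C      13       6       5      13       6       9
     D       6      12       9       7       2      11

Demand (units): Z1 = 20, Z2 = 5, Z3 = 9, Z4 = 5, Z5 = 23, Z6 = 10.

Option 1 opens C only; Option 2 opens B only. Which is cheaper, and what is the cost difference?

Option 1: {C}: Z1→C 13·20=260, Z2→C 6·5=30, Z3→C 5·9=45, Z4→C 13·5=65, Z5→C 6·23=138, Z6→C 9·10=90. Service 628; fixed 16; total 644.
Option 2: {B}: Z1→B 10·20=200, Z2→B 10·5=50, Z3→B 3·9=27, Z4→B 2·5=10, Z5→B 10·23=230, Z6→B 14·10=140. Service 657; fixed 28; total 685.
Difference: |644 − 685| = 41.

Option 1 is cheaper by 41.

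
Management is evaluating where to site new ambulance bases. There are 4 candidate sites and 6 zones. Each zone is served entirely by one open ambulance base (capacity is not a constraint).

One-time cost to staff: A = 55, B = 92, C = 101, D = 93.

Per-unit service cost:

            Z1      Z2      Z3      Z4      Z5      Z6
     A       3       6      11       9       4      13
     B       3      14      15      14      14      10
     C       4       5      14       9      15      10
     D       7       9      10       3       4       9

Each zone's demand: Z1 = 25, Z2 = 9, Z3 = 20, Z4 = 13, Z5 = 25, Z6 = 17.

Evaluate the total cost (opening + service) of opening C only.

Each zone is assigned to its cheapest site among the open ones.
{C}: Z1→C 4·25=100, Z2→C 5·9=45, Z3→C 14·20=280, Z4→C 9·13=117, Z5→C 15·25=375, Z6→C 10·17=170. Service 1087; fixed 101; total 1188.

Total cost: 1188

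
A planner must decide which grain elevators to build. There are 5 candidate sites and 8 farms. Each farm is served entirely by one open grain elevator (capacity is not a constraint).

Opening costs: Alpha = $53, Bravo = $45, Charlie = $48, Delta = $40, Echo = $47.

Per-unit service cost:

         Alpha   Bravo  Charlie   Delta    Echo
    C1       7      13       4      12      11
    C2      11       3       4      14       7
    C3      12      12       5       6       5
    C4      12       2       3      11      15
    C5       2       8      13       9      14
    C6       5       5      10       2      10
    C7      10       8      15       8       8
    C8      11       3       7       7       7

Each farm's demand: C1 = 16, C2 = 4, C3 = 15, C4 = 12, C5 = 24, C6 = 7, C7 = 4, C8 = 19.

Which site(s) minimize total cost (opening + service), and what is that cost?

For any fixed open set, each farm goes to its cheapest open site; total = fixed + service.
{Alpha, Bravo, Charlie}: C1→Charlie 4·16=64, C2→Bravo 3·4=12, C3→Charlie 5·15=75, C4→Bravo 2·12=24, C5→Alpha 2·24=48, C6→Alpha 5·7=35, C7→Bravo 8·4=32, C8→Bravo 3·19=57. Service 347; fixed 146; total 493.
{Alpha, Bravo, Charlie, Delta}: service 326 + fixed 186 = 512
{Alpha, Bravo, Delta}: C1→Alpha 7·16=112, C2→Bravo 3·4=12, C3→Delta 6·15=90, C4→Bravo 2·12=24, C5→Alpha 2·24=48, C6→Delta 2·7=14, C7→Bravo 8·4=32, C8→Bravo 3·19=57. Service 389; fixed 138; total 527.
{Alpha, Bravo, Charlie, Delta, Echo}: service 326 + fixed 233 = 559
No other subset beats 493.

Open Alpha, Bravo and Charlie; minimum total cost 493.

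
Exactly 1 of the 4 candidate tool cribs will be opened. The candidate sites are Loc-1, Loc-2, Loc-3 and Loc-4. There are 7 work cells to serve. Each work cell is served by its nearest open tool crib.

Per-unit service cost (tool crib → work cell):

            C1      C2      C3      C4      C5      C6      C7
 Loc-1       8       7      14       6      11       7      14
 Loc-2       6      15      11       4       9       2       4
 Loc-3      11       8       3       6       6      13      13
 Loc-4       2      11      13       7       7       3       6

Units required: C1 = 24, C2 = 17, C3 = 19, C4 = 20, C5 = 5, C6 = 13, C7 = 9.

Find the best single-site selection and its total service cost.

Choose Loc-4 only; total service cost 750.

With exactly 1 open, each work cell uses its cheapest among the chosen.
{Loc-4}: C1→Loc-4 2·24=48, C2→Loc-4 11·17=187, C3→Loc-4 13·19=247, C4→Loc-4 7·20=140, C5→Loc-4 7·5=35, C6→Loc-4 3·13=39, C7→Loc-4 6·9=54. Service cost 750.
{Loc-2}: service cost 795
{Loc-3}: service cost 893
Among all 4 size-1 choices, {Loc-4} is lowest.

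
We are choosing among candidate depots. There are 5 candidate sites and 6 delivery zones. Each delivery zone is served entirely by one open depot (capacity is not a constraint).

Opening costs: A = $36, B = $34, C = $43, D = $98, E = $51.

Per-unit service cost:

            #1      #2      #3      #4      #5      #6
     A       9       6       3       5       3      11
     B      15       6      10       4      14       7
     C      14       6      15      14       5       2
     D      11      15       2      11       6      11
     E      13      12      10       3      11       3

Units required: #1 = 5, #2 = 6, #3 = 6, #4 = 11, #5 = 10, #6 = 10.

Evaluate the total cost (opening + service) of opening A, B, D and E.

Each delivery zone is assigned to its cheapest site among the open ones.
{A, B, D, E}: #1→A 9·5=45, #2→A 6·6=36, #3→D 2·6=12, #4→E 3·11=33, #5→A 3·10=30, #6→E 3·10=30. Service 186; fixed 219; total 405.

Total cost: 405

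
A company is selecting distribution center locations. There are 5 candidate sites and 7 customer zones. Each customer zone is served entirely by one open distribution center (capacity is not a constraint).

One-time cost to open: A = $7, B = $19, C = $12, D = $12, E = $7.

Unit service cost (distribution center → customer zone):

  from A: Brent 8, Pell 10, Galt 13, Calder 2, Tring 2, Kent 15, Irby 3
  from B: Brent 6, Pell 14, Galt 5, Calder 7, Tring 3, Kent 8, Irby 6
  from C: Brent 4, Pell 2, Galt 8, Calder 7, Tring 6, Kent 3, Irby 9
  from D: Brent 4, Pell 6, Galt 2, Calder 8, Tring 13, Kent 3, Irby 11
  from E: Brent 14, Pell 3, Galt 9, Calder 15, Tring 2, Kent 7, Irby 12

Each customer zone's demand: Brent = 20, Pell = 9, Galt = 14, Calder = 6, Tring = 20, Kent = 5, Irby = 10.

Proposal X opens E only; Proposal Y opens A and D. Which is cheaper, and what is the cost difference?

Proposal Y is cheaper by 447.

Proposal X: {E}: Brent→E 14·20=280, Pell→E 3·9=27, Galt→E 9·14=126, Calder→E 15·6=90, Tring→E 2·20=40, Kent→E 7·5=35, Irby→E 12·10=120. Service 718; fixed 7; total 725.
Proposal Y: {A, D}: Brent→D 4·20=80, Pell→D 6·9=54, Galt→D 2·14=28, Calder→A 2·6=12, Tring→A 2·20=40, Kent→D 3·5=15, Irby→A 3·10=30. Service 259; fixed 19; total 278.
Difference: |725 − 278| = 447.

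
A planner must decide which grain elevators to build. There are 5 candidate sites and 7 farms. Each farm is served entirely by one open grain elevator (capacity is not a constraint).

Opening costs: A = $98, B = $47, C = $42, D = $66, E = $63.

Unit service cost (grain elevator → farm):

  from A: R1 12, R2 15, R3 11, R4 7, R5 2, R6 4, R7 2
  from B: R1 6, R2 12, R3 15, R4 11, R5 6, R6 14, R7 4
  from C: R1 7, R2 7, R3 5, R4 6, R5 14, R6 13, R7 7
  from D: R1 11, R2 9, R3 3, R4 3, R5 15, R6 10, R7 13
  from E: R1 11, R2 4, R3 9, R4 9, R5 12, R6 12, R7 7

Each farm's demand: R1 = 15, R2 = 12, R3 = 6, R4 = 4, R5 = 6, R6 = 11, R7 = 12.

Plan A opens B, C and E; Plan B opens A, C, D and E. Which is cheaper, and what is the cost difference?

Plan A: {B, C, E}: R1→B 6·15=90, R2→E 4·12=48, R3→C 5·6=30, R4→C 6·4=24, R5→B 6·6=36, R6→E 12·11=132, R7→B 4·12=48. Service 408; fixed 152; total 560.
Plan B: {A, C, D, E}: R1→C 7·15=105, R2→E 4·12=48, R3→D 3·6=18, R4→D 3·4=12, R5→A 2·6=12, R6→A 4·11=44, R7→A 2·12=24. Service 263; fixed 269; total 532.
Difference: |560 − 532| = 28.

Plan B is cheaper by 28.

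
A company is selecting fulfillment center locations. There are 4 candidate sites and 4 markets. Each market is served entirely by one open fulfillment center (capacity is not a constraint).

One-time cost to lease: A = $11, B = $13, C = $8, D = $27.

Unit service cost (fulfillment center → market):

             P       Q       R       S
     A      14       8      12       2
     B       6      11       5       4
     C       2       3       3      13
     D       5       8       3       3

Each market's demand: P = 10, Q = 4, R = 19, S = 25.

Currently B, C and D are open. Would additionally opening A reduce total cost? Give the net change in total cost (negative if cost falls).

Yes — net change −14 (cost falls by 14).

Current service cost with {B, C, D}: 164.
Adding A: each market re-picks its cheapest; new service cost 139, saving 25.
Extra fixed cost: 11. Net change = 11 − 25 = -14.
(Totals: 212 → 198.)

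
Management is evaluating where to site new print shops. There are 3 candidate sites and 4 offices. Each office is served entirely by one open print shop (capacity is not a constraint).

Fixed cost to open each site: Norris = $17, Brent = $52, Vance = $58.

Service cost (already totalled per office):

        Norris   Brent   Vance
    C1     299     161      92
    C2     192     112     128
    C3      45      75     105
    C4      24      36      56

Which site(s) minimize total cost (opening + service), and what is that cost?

Open Norris and Vance; minimum total cost 364.

For any fixed open set, each office goes to its cheapest open site; total = fixed + service.
{Norris, Vance}: C1→Vance 92, C2→Vance 128, C3→Norris 45, C4→Norris 24. Service 289; fixed 75; total 364.
{Norris, Brent, Vance}: service 273 + fixed 127 = 400
{Norris, Brent}: C1→Brent 161, C2→Brent 112, C3→Norris 45, C4→Norris 24. Service 342; fixed 69; total 411.
{Norris}: service 560 + fixed 17 = 577
No other subset beats 364.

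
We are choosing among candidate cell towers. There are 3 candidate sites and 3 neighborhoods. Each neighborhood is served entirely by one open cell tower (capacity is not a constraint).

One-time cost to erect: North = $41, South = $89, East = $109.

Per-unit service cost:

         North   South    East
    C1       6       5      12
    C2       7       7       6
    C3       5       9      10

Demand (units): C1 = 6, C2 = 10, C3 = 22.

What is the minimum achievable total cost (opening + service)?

Minimum total cost: 257

For any fixed open set, each neighborhood goes to its cheapest open site; total = fixed + service.
{North}: C1→North 6·6=36, C2→North 7·10=70, C3→North 5·22=110. Service 216; fixed 41; total 257.
{North, South}: service 210 + fixed 130 = 340
{North, East}: service 206 + fixed 150 = 356
{North, South, East}: C1→South 5·6=30, C2→East 6·10=60, C3→North 5·22=110. Service 200; fixed 239; total 439.
(All 7 nonempty subsets were checked; North only is lowest.)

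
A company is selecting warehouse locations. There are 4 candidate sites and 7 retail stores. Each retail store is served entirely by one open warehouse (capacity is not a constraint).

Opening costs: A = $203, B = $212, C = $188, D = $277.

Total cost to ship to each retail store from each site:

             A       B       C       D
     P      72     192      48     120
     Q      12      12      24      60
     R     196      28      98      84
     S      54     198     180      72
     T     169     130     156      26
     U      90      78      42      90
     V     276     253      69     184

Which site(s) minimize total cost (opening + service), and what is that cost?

For any fixed open set, each retail store goes to its cheapest open site; total = fixed + service.
{C}: P→C 48, Q→C 24, R→C 98, S→C 180, T→C 156, U→C 42, V→C 69. Service 617; fixed 188; total 805.
{C, D}: P→C 48, Q→C 24, R→D 84, S→D 72, T→D 26, U→C 42, V→C 69. Service 365; fixed 465; total 830.
{A, C}: service 479 + fixed 391 = 870
{A, B, C, D}: service 279 + fixed 880 = 1159
No other subset beats 805.

Open C only; minimum total cost 805.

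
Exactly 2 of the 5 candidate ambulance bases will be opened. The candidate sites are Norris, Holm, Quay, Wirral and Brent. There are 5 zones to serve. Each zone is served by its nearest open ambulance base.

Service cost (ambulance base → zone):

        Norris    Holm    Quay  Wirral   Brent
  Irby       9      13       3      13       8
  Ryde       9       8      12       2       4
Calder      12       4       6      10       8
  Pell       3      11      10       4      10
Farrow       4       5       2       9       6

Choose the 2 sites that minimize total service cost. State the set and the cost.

With exactly 2 open, each zone uses its cheapest among the chosen.
{Quay, Wirral}: Irby→Quay 3, Ryde→Wirral 2, Calder→Quay 6, Pell→Wirral 4, Farrow→Quay 2. Service cost 17.
{Norris, Quay}: service cost 23
{Quay, Brent}: service cost 25
Among all 10 size-2 choices, {Quay, Wirral} is lowest.

Choose Quay and Wirral; total service cost 17.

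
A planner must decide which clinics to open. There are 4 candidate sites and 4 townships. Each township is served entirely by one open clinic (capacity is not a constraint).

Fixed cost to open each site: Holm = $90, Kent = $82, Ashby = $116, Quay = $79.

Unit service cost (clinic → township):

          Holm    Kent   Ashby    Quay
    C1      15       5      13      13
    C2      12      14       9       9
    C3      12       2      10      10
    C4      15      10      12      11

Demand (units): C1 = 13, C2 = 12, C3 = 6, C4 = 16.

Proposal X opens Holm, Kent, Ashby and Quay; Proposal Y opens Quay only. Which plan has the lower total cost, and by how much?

Proposal Y is cheaper by 120.

Proposal X: {Holm, Kent, Ashby, Quay}: C1→Kent 5·13=65, C2→Ashby 9·12=108, C3→Kent 2·6=12, C4→Kent 10·16=160. Service 345; fixed 367; total 712.
Proposal Y: {Quay}: C1→Quay 13·13=169, C2→Quay 9·12=108, C3→Quay 10·6=60, C4→Quay 11·16=176. Service 513; fixed 79; total 592.
Difference: |712 − 592| = 120.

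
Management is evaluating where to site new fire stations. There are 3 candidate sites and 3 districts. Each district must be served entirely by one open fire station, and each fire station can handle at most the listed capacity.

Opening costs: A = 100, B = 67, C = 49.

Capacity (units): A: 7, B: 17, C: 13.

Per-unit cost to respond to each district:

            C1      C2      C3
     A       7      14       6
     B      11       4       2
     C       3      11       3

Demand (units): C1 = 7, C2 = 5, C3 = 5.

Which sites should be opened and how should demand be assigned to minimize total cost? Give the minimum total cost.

Minimum total cost: 167

Open {B, C}: C1→C 3·7=21, C2→B 4·5=20, C3→B 2·5=10.
Loads: B carries 10/17, C carries 7/13. Service 51; fixed 116; total 167.
Next best feasible plan costs 172.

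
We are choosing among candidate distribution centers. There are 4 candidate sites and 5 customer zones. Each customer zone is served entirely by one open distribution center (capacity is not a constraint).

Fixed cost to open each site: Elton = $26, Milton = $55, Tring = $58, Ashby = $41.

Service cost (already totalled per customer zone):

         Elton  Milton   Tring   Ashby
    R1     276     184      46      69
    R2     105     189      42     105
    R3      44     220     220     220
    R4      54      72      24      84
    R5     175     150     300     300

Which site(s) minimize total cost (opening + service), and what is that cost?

For any fixed open set, each customer zone goes to its cheapest open site; total = fixed + service.
{Elton, Tring}: R1→Tring 46, R2→Tring 42, R3→Elton 44, R4→Tring 24, R5→Elton 175. Service 331; fixed 84; total 415.
{Elton, Milton, Tring}: service 306 + fixed 139 = 445
{Elton, Tring, Ashby}: service 331 + fixed 125 = 456
{Elton, Milton, Tring, Ashby}: service 306 + fixed 180 = 486
No other subset beats 415.

Open Elton and Tring; minimum total cost 415.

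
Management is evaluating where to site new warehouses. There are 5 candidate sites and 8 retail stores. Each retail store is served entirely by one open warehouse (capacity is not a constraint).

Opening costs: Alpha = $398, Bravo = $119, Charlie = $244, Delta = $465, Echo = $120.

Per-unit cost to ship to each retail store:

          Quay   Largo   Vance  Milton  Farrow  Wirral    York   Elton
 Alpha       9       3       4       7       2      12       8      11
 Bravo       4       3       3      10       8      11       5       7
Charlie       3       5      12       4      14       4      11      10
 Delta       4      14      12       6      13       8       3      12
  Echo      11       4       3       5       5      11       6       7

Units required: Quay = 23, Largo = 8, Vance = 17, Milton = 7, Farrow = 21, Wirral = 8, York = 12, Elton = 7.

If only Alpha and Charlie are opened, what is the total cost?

Total cost: 1071

Each retail store is assigned to its cheapest site among the open ones.
{Alpha, Charlie}: Quay→Charlie 3·23=69, Largo→Alpha 3·8=24, Vance→Alpha 4·17=68, Milton→Charlie 4·7=28, Farrow→Alpha 2·21=42, Wirral→Charlie 4·8=32, York→Alpha 8·12=96, Elton→Charlie 10·7=70. Service 429; fixed 642; total 1071.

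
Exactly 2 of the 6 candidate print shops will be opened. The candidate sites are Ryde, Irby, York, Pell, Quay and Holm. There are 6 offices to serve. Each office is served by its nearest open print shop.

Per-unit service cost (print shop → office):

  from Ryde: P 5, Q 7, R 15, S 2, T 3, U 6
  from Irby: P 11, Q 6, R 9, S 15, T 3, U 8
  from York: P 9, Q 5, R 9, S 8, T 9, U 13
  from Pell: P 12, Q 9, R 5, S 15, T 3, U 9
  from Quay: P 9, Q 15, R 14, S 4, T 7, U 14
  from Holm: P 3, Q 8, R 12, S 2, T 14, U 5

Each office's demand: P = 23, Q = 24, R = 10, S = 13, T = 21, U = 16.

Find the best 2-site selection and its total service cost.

Choose Irby and Holm; total service cost 472.

With exactly 2 open, each office uses its cheapest among the chosen.
{Irby, Holm}: P→Holm 3·23=69, Q→Irby 6·24=144, R→Irby 9·10=90, S→Holm 2·13=26, T→Irby 3·21=63, U→Holm 5·16=80. Service cost 472.
{Pell, Holm}: service cost 480
{Ryde, York}: service cost 510
Among all 15 size-2 choices, {Irby, Holm} is lowest.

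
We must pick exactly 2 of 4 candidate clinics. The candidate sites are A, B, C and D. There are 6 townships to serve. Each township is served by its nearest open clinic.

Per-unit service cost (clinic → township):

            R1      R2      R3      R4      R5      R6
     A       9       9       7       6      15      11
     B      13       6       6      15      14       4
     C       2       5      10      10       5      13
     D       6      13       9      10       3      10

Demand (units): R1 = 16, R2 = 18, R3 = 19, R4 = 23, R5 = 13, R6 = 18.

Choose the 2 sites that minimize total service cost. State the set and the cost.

With exactly 2 open, each township uses its cheapest among the chosen.
{B, C}: R1→C 2·16=32, R2→C 5·18=90, R3→B 6·19=114, R4→C 10·23=230, R5→C 5·13=65, R6→B 4·18=72. Service cost 603.
{A, C}: service cost 656
{B, D}: service cost 659
Among all 6 size-2 choices, {B, C} is lowest.

Choose B and C; total service cost 603.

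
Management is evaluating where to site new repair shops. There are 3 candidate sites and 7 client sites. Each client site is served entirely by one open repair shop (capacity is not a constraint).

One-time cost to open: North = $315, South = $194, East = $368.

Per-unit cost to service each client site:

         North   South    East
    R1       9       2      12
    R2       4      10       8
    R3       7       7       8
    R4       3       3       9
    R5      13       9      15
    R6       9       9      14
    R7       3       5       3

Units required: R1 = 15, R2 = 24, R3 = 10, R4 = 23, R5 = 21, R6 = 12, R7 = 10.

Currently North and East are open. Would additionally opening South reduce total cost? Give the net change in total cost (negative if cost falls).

No — net change +5 (cost rises by 5).

Current service cost with {North, East}: 781.
Adding South: each client site re-picks its cheapest; new service cost 592, saving 189.
Extra fixed cost: 194. Net change = 194 − 189 = 5.
(Totals: 1464 → 1469.)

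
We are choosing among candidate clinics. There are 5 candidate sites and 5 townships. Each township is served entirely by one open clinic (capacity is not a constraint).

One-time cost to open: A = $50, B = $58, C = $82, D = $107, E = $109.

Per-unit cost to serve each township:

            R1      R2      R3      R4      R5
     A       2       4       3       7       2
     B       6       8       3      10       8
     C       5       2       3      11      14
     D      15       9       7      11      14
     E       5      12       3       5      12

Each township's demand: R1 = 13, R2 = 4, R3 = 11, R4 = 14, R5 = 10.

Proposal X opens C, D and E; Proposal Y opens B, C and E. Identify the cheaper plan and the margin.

Proposal Y is cheaper by 89.

Proposal X: {C, D, E}: R1→C 5·13=65, R2→C 2·4=8, R3→C 3·11=33, R4→E 5·14=70, R5→E 12·10=120. Service 296; fixed 298; total 594.
Proposal Y: {B, C, E}: R1→C 5·13=65, R2→C 2·4=8, R3→B 3·11=33, R4→E 5·14=70, R5→B 8·10=80. Service 256; fixed 249; total 505.
Difference: |594 − 505| = 89.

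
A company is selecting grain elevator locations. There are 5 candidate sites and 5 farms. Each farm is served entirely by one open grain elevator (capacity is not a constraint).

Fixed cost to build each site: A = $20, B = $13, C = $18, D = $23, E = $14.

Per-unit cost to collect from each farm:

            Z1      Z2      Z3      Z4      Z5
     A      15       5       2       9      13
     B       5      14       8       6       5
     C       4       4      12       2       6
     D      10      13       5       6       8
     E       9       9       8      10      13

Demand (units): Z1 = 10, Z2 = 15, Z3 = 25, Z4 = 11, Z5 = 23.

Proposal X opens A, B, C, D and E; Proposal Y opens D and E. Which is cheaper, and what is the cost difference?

Proposal X is cheaper by 262.

Proposal X: {A, B, C, D, E}: Z1→C 4·10=40, Z2→C 4·15=60, Z3→A 2·25=50, Z4→C 2·11=22, Z5→B 5·23=115. Service 287; fixed 88; total 375.
Proposal Y: {D, E}: Z1→E 9·10=90, Z2→E 9·15=135, Z3→D 5·25=125, Z4→D 6·11=66, Z5→D 8·23=184. Service 600; fixed 37; total 637.
Difference: |375 − 637| = 262.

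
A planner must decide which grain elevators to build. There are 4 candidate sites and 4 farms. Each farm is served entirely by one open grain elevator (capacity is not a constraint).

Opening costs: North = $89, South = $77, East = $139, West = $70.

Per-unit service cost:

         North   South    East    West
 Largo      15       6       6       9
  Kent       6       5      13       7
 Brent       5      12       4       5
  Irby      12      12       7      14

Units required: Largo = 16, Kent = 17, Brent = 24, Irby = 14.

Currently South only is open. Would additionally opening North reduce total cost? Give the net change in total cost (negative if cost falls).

Yes — net change −79 (cost falls by 79).

Current service cost with {South}: 637.
Adding North: each farm re-picks its cheapest; new service cost 469, saving 168.
Extra fixed cost: 89. Net change = 89 − 168 = -79.
(Totals: 714 → 635.)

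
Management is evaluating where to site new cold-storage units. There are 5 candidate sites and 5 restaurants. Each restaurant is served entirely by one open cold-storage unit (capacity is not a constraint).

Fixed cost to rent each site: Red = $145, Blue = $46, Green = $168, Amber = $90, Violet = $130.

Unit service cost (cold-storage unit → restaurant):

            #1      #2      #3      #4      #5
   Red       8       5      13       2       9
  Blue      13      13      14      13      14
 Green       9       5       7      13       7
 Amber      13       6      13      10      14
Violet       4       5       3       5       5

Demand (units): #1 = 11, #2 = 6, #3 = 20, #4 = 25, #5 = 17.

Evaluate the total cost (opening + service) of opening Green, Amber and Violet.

Each restaurant is assigned to its cheapest site among the open ones.
{Green, Amber, Violet}: #1→Violet 4·11=44, #2→Green 5·6=30, #3→Violet 3·20=60, #4→Violet 5·25=125, #5→Violet 5·17=85. Service 344; fixed 388; total 732.

Total cost: 732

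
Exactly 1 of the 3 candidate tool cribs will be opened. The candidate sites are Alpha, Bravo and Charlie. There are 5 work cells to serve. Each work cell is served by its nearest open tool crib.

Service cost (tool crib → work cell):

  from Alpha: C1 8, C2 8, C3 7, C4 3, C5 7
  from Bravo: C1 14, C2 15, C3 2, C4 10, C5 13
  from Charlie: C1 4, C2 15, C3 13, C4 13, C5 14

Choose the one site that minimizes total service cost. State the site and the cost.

With exactly 1 open, each work cell uses its cheapest among the chosen.
{Alpha}: C1→Alpha 8, C2→Alpha 8, C3→Alpha 7, C4→Alpha 3, C5→Alpha 7. Service cost 33.
{Bravo}: service cost 54
{Charlie}: service cost 59
Among all 3 size-1 choices, {Alpha} is lowest.

Choose Alpha only; total service cost 33.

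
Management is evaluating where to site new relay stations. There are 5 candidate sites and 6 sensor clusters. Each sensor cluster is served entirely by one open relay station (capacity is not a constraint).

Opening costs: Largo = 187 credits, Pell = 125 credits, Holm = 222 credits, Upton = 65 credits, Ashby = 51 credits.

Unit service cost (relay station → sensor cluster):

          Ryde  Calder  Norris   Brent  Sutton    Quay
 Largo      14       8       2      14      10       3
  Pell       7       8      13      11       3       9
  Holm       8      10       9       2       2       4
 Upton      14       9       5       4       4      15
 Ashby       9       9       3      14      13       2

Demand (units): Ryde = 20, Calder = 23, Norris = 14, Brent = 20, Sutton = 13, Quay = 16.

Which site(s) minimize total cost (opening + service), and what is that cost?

Open Upton and Ashby; minimum total cost 709.

For any fixed open set, each sensor cluster goes to its cheapest open site; total = fixed + service.
{Upton, Ashby}: Ryde→Ashby 9·20=180, Calder→Upton 9·23=207, Norris→Ashby 3·14=42, Brent→Upton 4·20=80, Sutton→Upton 4·13=52, Quay→Ashby 2·16=32. Service 593; fixed 116; total 709.
{Pell, Upton, Ashby}: Ryde→Pell 7·20=140, Calder→Pell 8·23=184, Norris→Ashby 3·14=42, Brent→Upton 4·20=80, Sutton→Pell 3·13=39, Quay→Ashby 2·16=32. Service 517; fixed 241; total 758.
{Holm, Ashby}: Ryde→Holm 8·20=160, Calder→Ashby 9·23=207, Norris→Ashby 3·14=42, Brent→Holm 2·20=40, Sutton→Holm 2·13=26, Quay→Ashby 2·16=32. Service 507; fixed 273; total 780.
{Largo, Pell, Holm, Upton, Ashby}: service 450 + fixed 650 = 1100
No other subset beats 709.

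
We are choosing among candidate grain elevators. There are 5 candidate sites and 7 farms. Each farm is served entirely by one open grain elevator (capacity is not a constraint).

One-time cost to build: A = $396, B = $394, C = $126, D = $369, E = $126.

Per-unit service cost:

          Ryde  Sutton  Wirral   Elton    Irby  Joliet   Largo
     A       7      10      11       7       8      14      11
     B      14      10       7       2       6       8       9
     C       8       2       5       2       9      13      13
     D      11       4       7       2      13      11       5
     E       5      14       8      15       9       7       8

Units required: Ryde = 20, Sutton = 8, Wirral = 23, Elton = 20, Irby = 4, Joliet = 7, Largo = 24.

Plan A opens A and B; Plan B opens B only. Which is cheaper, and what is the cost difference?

Plan A: {A, B}: Ryde→A 7·20=140, Sutton→A 10·8=80, Wirral→B 7·23=161, Elton→B 2·20=40, Irby→B 6·4=24, Joliet→B 8·7=56, Largo→B 9·24=216. Service 717; fixed 790; total 1507.
Plan B: {B}: Ryde→B 14·20=280, Sutton→B 10·8=80, Wirral→B 7·23=161, Elton→B 2·20=40, Irby→B 6·4=24, Joliet→B 8·7=56, Largo→B 9·24=216. Service 857; fixed 394; total 1251.
Difference: |1507 − 1251| = 256.

Plan B is cheaper by 256.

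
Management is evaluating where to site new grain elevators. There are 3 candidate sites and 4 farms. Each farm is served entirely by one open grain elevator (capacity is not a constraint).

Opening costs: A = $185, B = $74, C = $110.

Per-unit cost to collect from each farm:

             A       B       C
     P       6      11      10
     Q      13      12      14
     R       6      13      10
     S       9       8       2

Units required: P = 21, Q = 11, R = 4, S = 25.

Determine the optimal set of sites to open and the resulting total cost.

Open C only; minimum total cost 564.

For any fixed open set, each farm goes to its cheapest open site; total = fixed + service.
{C}: P→C 10·21=210, Q→C 14·11=154, R→C 10·4=40, S→C 2·25=50. Service 454; fixed 110; total 564.
{B, C}: service 432 + fixed 184 = 616
{A, C}: P→A 6·21=126, Q→A 13·11=143, R→A 6·4=24, S→C 2·25=50. Service 343; fixed 295; total 638.
{A, B, C}: P→A 6·21=126, Q→B 12·11=132, R→A 6·4=24, S→C 2·25=50. Service 332; fixed 369; total 701.
No other subset beats 564.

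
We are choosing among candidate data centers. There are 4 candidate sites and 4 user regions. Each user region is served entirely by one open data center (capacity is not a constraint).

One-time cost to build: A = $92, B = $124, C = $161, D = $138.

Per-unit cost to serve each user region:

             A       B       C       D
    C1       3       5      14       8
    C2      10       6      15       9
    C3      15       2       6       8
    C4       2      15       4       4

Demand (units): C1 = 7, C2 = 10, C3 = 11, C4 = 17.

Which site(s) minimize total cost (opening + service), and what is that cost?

Open A and B; minimum total cost 353.

For any fixed open set, each user region goes to its cheapest open site; total = fixed + service.
{A, B}: C1→A 3·7=21, C2→B 6·10=60, C3→B 2·11=22, C4→A 2·17=34. Service 137; fixed 216; total 353.
{A}: service 320 + fixed 92 = 412
{D}: service 302 + fixed 138 = 440
{A, B, C, D}: service 137 + fixed 515 = 652
(All 15 nonempty subsets were checked; A and B is lowest.)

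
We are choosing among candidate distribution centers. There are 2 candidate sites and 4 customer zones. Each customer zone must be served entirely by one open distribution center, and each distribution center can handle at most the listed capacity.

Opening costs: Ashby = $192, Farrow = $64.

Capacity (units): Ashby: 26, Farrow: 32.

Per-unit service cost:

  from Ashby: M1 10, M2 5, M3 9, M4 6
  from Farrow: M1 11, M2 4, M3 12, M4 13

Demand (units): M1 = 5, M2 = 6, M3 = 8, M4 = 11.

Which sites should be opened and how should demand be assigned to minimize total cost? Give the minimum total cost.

Minimum total cost: 382

Open {Farrow}: M1→Farrow 11·5=55, M2→Farrow 4·6=24, M3→Farrow 12·8=96, M4→Farrow 13·11=143.
Loads: Farrow carries 30/32. Service 318; fixed 64; total 382.
Next best feasible plan costs 468.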